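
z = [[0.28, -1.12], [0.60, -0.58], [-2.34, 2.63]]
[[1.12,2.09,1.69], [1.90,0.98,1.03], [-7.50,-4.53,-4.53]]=z @ [[2.89, -0.22, 0.34], [-0.28, -1.92, -1.42]]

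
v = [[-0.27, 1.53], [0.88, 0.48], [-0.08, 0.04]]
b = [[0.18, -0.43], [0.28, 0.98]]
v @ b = [[0.38, 1.62], [0.29, 0.09], [-0.00, 0.07]]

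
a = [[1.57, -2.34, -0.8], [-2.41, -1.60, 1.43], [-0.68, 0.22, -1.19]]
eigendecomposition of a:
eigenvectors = [[-0.86, 0.48, 0.47], [0.49, 0.87, 0.33], [0.16, 0.09, 0.82]]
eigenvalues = [3.07, -2.8, -1.49]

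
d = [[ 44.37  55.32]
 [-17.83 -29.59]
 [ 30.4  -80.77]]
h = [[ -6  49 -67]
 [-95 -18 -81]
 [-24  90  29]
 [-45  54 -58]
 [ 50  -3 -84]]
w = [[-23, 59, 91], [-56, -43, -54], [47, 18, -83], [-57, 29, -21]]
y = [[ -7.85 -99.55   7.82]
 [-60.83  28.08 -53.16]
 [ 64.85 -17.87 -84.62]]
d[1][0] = -17.83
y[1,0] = -60.83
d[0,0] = 44.37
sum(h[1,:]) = -194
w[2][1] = 18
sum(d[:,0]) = 56.94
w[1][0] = -56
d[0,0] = 44.37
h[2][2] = 29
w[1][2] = -54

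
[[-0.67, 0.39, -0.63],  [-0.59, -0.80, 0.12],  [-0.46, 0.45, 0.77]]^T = [[-0.67,-0.59,-0.46],[0.39,-0.8,0.45],[-0.63,0.12,0.77]]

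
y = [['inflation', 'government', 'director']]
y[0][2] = 'director'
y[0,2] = 'director'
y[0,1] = 'government'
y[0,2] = 'director'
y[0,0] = 'inflation'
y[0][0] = 'inflation'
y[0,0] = 'inflation'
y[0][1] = 'government'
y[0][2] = 'director'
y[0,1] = 'government'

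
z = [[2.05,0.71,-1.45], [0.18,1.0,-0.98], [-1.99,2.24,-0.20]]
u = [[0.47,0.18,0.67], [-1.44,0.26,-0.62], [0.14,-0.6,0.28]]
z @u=[[-0.26,1.42,0.53],[-1.49,0.88,-0.77],[-4.19,0.34,-2.78]]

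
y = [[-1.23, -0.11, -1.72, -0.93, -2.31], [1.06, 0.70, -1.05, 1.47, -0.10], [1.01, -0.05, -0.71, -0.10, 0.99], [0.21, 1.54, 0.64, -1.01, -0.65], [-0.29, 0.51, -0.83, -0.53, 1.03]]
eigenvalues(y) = [(-2.47+0j), (-0.82+1.69j), (-0.82-1.69j), (1.45+0.58j), (1.45-0.58j)]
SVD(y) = [[-0.93, 0.33, 0.03, 0.12, 0.13], [0.18, 0.78, -0.41, -0.38, -0.23], [0.28, 0.32, -0.14, 0.45, 0.77], [-0.17, -0.42, -0.88, -0.06, 0.11], [0.06, 0.12, -0.19, 0.79, -0.57]] @ diag([3.414377008459725, 2.3759572557529003, 1.937630430816116, 1.7594283165243962, 0.7601691098198107]) @ [[0.46, -0.0, 0.31, 0.36, 0.75], [0.26, -0.04, -0.83, 0.49, -0.05], [-0.38, -0.9, 0.04, 0.2, 0.12], [-0.19, 0.0, -0.47, -0.62, 0.61], [0.74, -0.44, -0.0, -0.46, -0.23]]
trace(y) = -1.22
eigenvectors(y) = [[-0.37+0.00j, (0.73+0j), (0.73-0j), (0.13-0.33j), 0.13+0.33j],  [(0.53+0j), 0.03-0.23j, (0.03+0.23j), (-0.74+0j), -0.74-0.00j],  [0.27+0.00j, -0.09-0.50j, (-0.09+0.5j), (0.06-0j), (0.06+0j)],  [-0.69+0.00j, (-0.35-0.09j), -0.35+0.09j, -0.43-0.03j, -0.43+0.03j],  [-0.15+0.00j, (0.07-0.12j), (0.07+0.12j), -0.07+0.37j, (-0.07-0.37j)]]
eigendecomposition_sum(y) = [[-0.33-0.00j, 0.41-0.00j, (0.03-0j), -0.75-0.00j, -0.35+0.00j], [0.47+0.00j, -0.58+0.00j, (-0.04+0j), (1.07+0j), (0.5-0j)], [(0.24+0j), (-0.3+0j), (-0.02+0j), 0.55+0.00j, 0.26-0.00j], [(-0.61-0j), (0.76-0j), (0.05-0j), -1.39-0.00j, (-0.66+0j)], [-0.13-0.00j, (0.16-0j), (0.01-0j), (-0.3-0j), -0.14+0.00j]] + [[(-0.53+0.49j), -0.08+0.24j, (-1.07-0.73j), (-0.09-0.45j), -0.50+0.41j], [0.14+0.19j, (0.07+0.03j), (-0.27+0.31j), -0.15+0.01j, (0.11+0.17j)], [0.40+0.30j, (0.17+0.03j), -0.37+0.81j, (-0.3+0.12j), 0.34+0.29j], [(0.31-0.17j), 0.07-0.10j, 0.42+0.48j, -0.01+0.23j, 0.29-0.13j], [0.02+0.13j, 0.03+0.04j, (-0.23+0.1j), (-0.08-0.03j), (0.01+0.12j)]] + [[(-0.53-0.49j), (-0.08-0.24j), -1.07+0.73j, -0.09+0.45j, (-0.5-0.41j)], [0.14-0.19j, (0.07-0.03j), (-0.27-0.31j), (-0.15-0.01j), (0.11-0.17j)], [0.40-0.30j, 0.17-0.03j, (-0.37-0.81j), -0.30-0.12j, (0.34-0.29j)], [(0.31+0.17j), (0.07+0.1j), (0.42-0.48j), -0.01-0.23j, 0.29+0.13j], [(0.02-0.13j), 0.03-0.04j, (-0.23-0.1j), -0.08+0.03j, 0.01-0.12j]] + [[(0.08+0.11j),  (-0.18+0.23j),  (0.2-0.05j),  0.18j,  -0.48-0.39j], [(0.16-0.24j),  (0.57+0.18j),  (-0.23-0.35j),  (0.35-0.13j),  -0.41+1.23j], [(-0.01+0.02j),  (-0.05-0.01j),  0.02+0.03j,  -0.03+0.01j,  0.03-0.11j], [(0.1-0.13j),  (0.32+0.12j),  (-0.12-0.21j),  0.20-0.06j,  -0.28+0.69j], [(-0.1-0.1j),  (0.14-0.27j),  (-0.2+0.08j),  -0.03-0.19j,  0.57+0.32j]] + [[0.08-0.11j, -0.18-0.23j, (0.2+0.05j), -0.18j, -0.48+0.39j],[(0.16+0.24j), 0.57-0.18j, (-0.23+0.35j), 0.35+0.13j, (-0.41-1.23j)],[(-0.01-0.02j), -0.05+0.01j, (0.02-0.03j), -0.03-0.01j, (0.03+0.11j)],[0.10+0.13j, (0.32-0.12j), -0.12+0.21j, (0.2+0.06j), (-0.28-0.69j)],[(-0.1+0.1j), (0.14+0.27j), (-0.2-0.08j), (-0.03+0.19j), (0.57-0.32j)]]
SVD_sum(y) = [[-1.45, 0.01, -0.98, -1.15, -2.38], [0.28, -0.00, 0.19, 0.22, 0.46], [0.43, -0.00, 0.29, 0.34, 0.71], [-0.26, 0.00, -0.17, -0.21, -0.42], [0.09, -0.00, 0.06, 0.07, 0.14]] + [[0.20, -0.03, -0.64, 0.38, -0.04], [0.48, -0.08, -1.53, 0.91, -0.1], [0.19, -0.03, -0.62, 0.37, -0.04], [-0.26, 0.04, 0.83, -0.49, 0.05], [0.07, -0.01, -0.23, 0.13, -0.01]] + [[-0.02, -0.05, 0.00, 0.01, 0.01], [0.3, 0.7, -0.03, -0.16, -0.09], [0.10, 0.24, -0.01, -0.05, -0.03], [0.65, 1.53, -0.06, -0.34, -0.2], [0.14, 0.33, -0.01, -0.07, -0.04]] + [[-0.04, 0.00, -0.1, -0.13, 0.13], [0.13, -0.00, 0.32, 0.42, -0.41], [-0.15, 0.0, -0.37, -0.49, 0.48], [0.02, -0.0, 0.05, 0.06, -0.06], [-0.27, 0.01, -0.65, -0.86, 0.85]] + [[0.08, -0.05, -0.00, -0.05, -0.02], [-0.13, 0.08, 0.00, 0.08, 0.04], [0.43, -0.26, -0.00, -0.27, -0.13], [0.06, -0.04, -0.00, -0.04, -0.02], [-0.32, 0.19, 0.00, 0.20, 0.10]]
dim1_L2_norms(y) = [3.27, 2.21, 1.59, 2.07, 1.54]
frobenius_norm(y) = 4.97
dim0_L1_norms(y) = [3.8, 2.91, 4.95, 4.04, 5.08]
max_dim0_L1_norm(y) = 5.08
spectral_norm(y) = 3.41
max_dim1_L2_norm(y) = 3.27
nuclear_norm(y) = 10.25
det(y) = -21.02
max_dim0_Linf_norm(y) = 2.31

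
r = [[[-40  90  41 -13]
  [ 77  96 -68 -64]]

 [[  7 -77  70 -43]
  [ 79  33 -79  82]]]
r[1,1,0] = 79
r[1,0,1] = -77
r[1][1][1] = 33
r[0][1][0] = 77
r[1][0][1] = -77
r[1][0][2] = 70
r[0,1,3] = -64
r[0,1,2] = -68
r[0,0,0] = -40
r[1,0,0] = 7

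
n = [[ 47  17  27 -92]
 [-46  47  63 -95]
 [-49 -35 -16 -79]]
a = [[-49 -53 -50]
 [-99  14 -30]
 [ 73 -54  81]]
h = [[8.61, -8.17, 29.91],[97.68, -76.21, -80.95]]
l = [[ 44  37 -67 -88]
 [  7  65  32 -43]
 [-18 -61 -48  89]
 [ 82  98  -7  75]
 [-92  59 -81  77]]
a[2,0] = 73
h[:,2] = [29.91, -80.95]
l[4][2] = -81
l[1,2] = 32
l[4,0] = -92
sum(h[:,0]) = 106.29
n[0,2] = 27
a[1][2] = -30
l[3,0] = 82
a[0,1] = -53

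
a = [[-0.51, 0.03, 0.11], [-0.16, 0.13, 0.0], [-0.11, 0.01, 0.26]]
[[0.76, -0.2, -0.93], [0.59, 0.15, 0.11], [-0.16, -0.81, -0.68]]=a @ [[-1.64, -0.27, 1.55], [2.54, 0.81, 2.76], [-1.4, -3.26, -2.06]]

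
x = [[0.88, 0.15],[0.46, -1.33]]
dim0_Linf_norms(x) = [0.88, 1.33]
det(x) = -1.24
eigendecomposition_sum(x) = [[0.90, 0.06], [0.18, 0.01]] + [[-0.02, 0.09], [0.28, -1.34]]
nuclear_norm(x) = 2.29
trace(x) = -0.45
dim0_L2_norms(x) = [0.99, 1.34]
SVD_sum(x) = [[0.10, -0.21], [0.59, -1.27]] + [[0.78,0.36], [-0.13,-0.06]]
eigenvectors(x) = [[0.98, -0.07],[0.2, 1.00]]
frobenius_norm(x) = 1.67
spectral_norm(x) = 1.42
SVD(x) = [[0.17, 0.99], [0.99, -0.17]] @ diag([1.4195417214414943, 0.873098677748924]) @ [[0.42, -0.91], [0.91, 0.42]]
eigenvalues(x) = [0.91, -1.36]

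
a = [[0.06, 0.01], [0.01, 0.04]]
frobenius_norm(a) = 0.07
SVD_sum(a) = [[0.05, 0.02], [0.02, 0.01]] + [[0.01, -0.01],[-0.01, 0.03]]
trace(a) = 0.10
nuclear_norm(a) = 0.10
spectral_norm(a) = 0.06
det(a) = 0.00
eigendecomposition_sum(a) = [[0.05, 0.02],[0.02, 0.01]] + [[0.01, -0.01], [-0.01, 0.03]]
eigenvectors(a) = [[0.92, -0.38], [0.38, 0.92]]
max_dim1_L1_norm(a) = 0.07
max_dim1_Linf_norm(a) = 0.06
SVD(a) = [[-0.92, -0.38], [-0.38, 0.92]] @ diag([0.06414213562373093, 0.035857864376269054]) @ [[-0.92, -0.38], [-0.38, 0.92]]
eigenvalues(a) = [0.06, 0.04]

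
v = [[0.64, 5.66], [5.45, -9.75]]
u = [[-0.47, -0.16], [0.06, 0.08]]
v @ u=[[0.04, 0.35], [-3.15, -1.65]]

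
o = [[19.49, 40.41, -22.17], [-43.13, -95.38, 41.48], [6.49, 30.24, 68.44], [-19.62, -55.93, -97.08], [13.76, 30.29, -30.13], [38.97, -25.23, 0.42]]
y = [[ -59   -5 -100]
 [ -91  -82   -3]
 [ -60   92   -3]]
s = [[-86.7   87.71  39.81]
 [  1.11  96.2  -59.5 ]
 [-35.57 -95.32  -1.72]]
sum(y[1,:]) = -176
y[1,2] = -3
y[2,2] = -3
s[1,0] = 1.11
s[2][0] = -35.57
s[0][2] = 39.81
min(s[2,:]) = -95.32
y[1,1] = -82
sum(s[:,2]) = -21.409999999999997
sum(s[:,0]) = -121.16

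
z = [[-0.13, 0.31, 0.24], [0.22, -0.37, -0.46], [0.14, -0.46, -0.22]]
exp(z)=[[0.92, 0.21, 0.15], [0.15, 0.79, -0.34], [0.08, -0.34, 0.89]]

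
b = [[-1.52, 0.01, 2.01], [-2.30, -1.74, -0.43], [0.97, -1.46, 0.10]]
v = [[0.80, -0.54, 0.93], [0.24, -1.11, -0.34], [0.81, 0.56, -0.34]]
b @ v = [[0.41, 1.94, -2.1], [-2.61, 2.93, -1.40], [0.51, 1.15, 1.36]]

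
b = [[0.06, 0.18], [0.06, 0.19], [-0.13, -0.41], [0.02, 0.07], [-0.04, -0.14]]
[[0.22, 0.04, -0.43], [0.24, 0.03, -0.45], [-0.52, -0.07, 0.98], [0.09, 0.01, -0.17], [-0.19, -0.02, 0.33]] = b @ [[-2.14,  1.73,  -0.49], [1.95,  -0.37,  -2.23]]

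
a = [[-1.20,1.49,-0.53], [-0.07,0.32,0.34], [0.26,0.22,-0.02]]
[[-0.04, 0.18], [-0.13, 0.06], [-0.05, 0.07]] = a@[[-0.06, 0.09], [-0.16, 0.20], [-0.23, 0.02]]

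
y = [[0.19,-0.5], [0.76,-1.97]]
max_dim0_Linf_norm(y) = 1.97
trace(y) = -1.78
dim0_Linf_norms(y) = [0.76, 1.97]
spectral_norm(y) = 2.18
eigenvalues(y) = [-0.0, -1.78]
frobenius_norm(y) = 2.18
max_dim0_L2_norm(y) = 2.03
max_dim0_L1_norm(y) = 2.47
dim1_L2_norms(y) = [0.53, 2.11]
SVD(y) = [[-0.25, -0.97],[-0.97, 0.25]] @ diag([2.17820870262821, 0.002616829137227639]) @ [[-0.36, 0.93], [0.93, 0.36]]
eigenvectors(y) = [[0.93, 0.25], [0.36, 0.97]]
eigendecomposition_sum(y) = [[-0.0, 0.00], [-0.00, 0.0]] + [[0.19,-0.5], [0.76,-1.97]]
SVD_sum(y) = [[0.19,  -0.5], [0.76,  -1.97]] + [[-0.0, -0.00], [0.00, 0.0]]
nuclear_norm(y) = 2.18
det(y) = 0.01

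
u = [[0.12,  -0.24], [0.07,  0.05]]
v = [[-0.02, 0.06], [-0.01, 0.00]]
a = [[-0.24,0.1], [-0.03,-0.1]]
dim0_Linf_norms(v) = [0.02, 0.06]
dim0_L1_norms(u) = [0.19, 0.29]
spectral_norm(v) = 0.06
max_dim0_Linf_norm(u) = 0.24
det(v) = 0.00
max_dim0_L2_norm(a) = 0.24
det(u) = 0.02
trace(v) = -0.02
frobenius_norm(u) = 0.28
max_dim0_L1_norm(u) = 0.29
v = a @ u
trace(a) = -0.34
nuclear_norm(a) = 0.36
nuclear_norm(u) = 0.35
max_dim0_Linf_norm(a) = 0.24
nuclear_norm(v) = 0.07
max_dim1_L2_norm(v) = 0.06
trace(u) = 0.17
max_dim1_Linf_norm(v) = 0.06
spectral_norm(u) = 0.27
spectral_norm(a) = 0.26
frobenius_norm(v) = 0.06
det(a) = 0.03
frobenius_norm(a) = 0.28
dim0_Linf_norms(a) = [0.24, 0.1]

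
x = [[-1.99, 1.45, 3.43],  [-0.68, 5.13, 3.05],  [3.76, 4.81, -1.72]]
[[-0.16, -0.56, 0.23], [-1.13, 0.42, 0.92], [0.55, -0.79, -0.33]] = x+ [[1.83, -2.01, -3.20], [-0.45, -4.71, -2.13], [-3.21, -5.60, 1.39]]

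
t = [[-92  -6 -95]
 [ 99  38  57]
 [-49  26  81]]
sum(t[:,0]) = -42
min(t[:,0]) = -92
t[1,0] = 99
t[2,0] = -49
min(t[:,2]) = -95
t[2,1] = 26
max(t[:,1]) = 38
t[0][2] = -95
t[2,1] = 26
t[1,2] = 57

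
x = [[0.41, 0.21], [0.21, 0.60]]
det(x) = 0.20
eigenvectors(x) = [[-0.84, -0.54], [0.54, -0.84]]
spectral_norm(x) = 0.74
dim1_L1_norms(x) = [0.62, 0.81]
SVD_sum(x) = [[0.22, 0.34], [0.34, 0.52]] + [[0.19, -0.13], [-0.13, 0.08]]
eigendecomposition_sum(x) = [[0.19, -0.13], [-0.13, 0.08]] + [[0.22,0.34], [0.34,0.52]]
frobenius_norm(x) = 0.79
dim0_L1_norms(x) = [0.62, 0.81]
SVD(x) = [[-0.54, -0.84], [-0.84, 0.54]] @ diag([0.7354886114323221, 0.2745113885676778]) @ [[-0.54, -0.84], [-0.84, 0.54]]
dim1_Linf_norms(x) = [0.41, 0.6]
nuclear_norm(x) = 1.01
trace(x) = 1.01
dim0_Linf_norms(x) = [0.41, 0.6]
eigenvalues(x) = [0.27, 0.74]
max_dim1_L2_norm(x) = 0.64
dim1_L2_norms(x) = [0.46, 0.64]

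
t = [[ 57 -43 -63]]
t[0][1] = -43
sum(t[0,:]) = -49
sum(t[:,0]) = 57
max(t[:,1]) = -43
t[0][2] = -63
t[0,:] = [57, -43, -63]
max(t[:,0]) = 57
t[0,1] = -43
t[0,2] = -63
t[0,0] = 57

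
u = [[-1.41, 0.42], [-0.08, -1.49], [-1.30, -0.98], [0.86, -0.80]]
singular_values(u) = [2.11, 1.99]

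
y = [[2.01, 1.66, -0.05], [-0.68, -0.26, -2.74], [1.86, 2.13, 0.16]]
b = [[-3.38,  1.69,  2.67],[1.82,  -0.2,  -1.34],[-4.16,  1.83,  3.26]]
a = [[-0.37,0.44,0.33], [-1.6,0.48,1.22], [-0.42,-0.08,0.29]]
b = y @ a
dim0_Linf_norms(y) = [2.01, 2.13, 2.74]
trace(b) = -0.32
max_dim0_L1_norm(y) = 4.55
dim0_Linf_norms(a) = [1.6, 0.48, 1.22]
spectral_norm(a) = 2.20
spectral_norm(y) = 3.96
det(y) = 3.42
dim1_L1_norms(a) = [1.14, 3.3, 0.79]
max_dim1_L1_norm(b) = 9.25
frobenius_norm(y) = 4.78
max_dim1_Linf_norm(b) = 4.16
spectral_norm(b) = 7.58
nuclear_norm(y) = 6.94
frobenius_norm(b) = 7.61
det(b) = -0.02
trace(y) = 1.91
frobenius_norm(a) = 2.23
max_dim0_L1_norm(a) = 2.39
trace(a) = 0.40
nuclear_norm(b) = 8.17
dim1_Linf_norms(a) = [0.44, 1.6, 0.42]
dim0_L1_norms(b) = [9.36, 3.72, 7.27]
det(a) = -0.00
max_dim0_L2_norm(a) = 1.7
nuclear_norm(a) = 2.57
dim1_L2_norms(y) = [2.61, 2.84, 2.83]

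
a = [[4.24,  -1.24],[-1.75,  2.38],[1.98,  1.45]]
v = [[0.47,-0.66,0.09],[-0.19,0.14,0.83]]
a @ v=[[2.23,-2.97,-0.65],[-1.27,1.49,1.82],[0.66,-1.1,1.38]]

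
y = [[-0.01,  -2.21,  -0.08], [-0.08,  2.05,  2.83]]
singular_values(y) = [3.82, 1.6]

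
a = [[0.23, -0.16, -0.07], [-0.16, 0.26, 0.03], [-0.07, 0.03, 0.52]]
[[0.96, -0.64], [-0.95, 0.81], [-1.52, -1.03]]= a @ [[1.85, -2.05], [-2.22, 2.12], [-2.54, -2.38]]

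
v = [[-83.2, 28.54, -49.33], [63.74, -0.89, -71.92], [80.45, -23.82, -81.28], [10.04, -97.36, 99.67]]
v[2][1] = -23.82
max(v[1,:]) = 63.74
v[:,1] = [28.54, -0.89, -23.82, -97.36]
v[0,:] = [-83.2, 28.54, -49.33]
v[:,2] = [-49.33, -71.92, -81.28, 99.67]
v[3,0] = 10.04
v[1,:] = [63.74, -0.89, -71.92]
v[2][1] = -23.82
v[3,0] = 10.04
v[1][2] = -71.92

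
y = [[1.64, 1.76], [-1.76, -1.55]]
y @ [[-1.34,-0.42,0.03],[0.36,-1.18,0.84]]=[[-1.56, -2.77, 1.53], [1.80, 2.57, -1.35]]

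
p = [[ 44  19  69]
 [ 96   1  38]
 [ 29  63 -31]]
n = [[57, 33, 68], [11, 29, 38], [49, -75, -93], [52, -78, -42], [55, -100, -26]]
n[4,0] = 55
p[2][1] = 63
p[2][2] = -31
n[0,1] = 33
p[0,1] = 19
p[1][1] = 1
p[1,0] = 96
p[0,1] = 19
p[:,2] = [69, 38, -31]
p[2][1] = 63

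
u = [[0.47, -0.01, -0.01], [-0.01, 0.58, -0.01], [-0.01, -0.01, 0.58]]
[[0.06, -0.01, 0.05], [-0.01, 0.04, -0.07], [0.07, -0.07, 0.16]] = u@ [[0.13, -0.02, 0.12], [-0.02, 0.07, -0.12], [0.12, -0.12, 0.27]]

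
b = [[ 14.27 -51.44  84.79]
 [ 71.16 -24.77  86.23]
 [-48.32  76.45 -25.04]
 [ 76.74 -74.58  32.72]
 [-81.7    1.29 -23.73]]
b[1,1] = -24.77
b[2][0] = -48.32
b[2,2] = -25.04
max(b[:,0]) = 76.74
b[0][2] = 84.79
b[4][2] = -23.73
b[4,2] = -23.73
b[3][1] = -74.58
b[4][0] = -81.7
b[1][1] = -24.77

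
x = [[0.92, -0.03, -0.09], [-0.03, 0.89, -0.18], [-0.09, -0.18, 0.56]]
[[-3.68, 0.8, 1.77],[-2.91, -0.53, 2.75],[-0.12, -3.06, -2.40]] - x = [[-4.60,0.83,1.86],[-2.88,-1.42,2.93],[-0.03,-2.88,-2.96]]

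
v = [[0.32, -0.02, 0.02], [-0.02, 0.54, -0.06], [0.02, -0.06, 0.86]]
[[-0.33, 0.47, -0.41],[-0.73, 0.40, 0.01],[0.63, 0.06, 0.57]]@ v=[[-0.12, 0.29, -0.39], [-0.24, 0.23, -0.03], [0.21, -0.01, 0.50]]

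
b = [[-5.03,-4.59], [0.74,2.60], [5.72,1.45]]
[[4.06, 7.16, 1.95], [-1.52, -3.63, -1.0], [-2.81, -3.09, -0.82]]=b @ [[-0.37, -0.20, -0.05], [-0.48, -1.34, -0.37]]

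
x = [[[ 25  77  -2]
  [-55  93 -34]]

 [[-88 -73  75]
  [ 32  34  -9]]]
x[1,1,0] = 32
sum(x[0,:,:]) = 104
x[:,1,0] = [-55, 32]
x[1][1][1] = 34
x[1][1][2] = -9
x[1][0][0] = -88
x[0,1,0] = -55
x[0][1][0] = -55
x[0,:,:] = [[25, 77, -2], [-55, 93, -34]]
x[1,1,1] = 34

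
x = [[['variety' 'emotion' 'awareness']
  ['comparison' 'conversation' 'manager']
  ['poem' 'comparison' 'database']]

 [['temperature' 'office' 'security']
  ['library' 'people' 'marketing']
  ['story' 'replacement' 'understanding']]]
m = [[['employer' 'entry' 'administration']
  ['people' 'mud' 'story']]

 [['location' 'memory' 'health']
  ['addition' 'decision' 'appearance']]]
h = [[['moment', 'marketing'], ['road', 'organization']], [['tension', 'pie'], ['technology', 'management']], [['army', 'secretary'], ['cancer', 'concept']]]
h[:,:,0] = [['moment', 'road'], ['tension', 'technology'], ['army', 'cancer']]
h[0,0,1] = 'marketing'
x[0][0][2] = 'awareness'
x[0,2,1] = 'comparison'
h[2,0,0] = 'army'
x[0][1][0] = 'comparison'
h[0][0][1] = 'marketing'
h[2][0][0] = 'army'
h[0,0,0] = 'moment'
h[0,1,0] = 'road'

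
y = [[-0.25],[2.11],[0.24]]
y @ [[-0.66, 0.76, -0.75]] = [[0.16, -0.19, 0.19],[-1.39, 1.6, -1.58],[-0.16, 0.18, -0.18]]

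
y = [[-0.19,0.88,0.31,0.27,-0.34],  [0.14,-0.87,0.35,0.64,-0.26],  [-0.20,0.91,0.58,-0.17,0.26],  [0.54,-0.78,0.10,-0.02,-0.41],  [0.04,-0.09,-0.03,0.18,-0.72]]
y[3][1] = -0.775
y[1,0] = 0.145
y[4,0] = 0.045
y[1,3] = 0.642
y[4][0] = 0.045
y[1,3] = 0.642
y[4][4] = -0.722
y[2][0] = -0.195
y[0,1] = 0.883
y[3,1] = -0.775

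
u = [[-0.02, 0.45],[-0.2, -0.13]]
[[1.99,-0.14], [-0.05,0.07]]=u@[[-2.55, -0.17], [4.30, -0.31]]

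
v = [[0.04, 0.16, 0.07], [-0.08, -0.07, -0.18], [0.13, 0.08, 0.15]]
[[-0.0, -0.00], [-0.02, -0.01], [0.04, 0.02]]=v @ [[0.39, 0.18], [-0.10, -0.05], [-0.04, -0.02]]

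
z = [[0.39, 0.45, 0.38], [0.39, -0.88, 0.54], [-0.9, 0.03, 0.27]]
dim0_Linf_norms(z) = [0.9, 0.88, 0.54]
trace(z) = -0.22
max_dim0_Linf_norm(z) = 0.9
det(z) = -0.66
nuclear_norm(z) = 2.71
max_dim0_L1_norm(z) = 1.68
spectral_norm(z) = 1.16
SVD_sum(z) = [[0.08,-0.07,0.04], [0.71,-0.64,0.32], [-0.40,0.36,-0.18]] + [[0.33, 0.3, -0.13], [-0.31, -0.28, 0.12], [-0.5, -0.45, 0.20]] + [[-0.01, 0.22, 0.47], [-0.0, 0.04, 0.09], [-0.01, 0.12, 0.26]]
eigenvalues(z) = [(0.43+0.65j), (0.43-0.65j), (-1.08+0j)]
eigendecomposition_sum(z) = [[(0.25+0.26j), (0.11+0.03j), (0.22-0.18j)], [-0.01+0.18j, (0.03+0.05j), 0.14+0.02j], [(-0.41+0.24j), -0.07+0.13j, 0.16+0.34j]] + [[(0.25-0.26j), (0.11-0.03j), 0.22+0.18j], [-0.01-0.18j, (0.03-0.05j), 0.14-0.02j], [(-0.41-0.24j), -0.07-0.13j, (0.16-0.34j)]] + [[-0.10-0.00j, (0.24-0j), -0.07-0.00j], [(0.4+0j), -0.93+0.00j, (0.26+0j)], [-0.08-0.00j, (0.18-0j), -0.05-0.00j]]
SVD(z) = [[-0.1, 0.49, 0.87], [-0.87, -0.47, 0.17], [0.49, -0.74, 0.47]] @ diag([1.159106616028158, 0.9445937027977352, 0.604247126029256]) @ [[-0.7, 0.63, -0.32], [0.71, 0.64, -0.28], [-0.03, 0.43, 0.90]]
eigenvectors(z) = [[(-0.13-0.56j), (-0.13+0.56j), -0.24+0.00j], [0.15-0.24j, 0.15+0.24j, 0.95+0.00j], [0.76+0.00j, 0.76-0.00j, -0.18+0.00j]]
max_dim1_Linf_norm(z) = 0.9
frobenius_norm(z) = 1.61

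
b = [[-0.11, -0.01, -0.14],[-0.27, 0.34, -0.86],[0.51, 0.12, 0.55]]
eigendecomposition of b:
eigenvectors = [[(-0.63+0j), 0.05+0.07j, (0.05-0.07j)], [(0.63+0j), 0.92+0.00j, (0.92-0j)], [0.45+0.00j, (-0.07-0.38j), (-0.07+0.38j)]]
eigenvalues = [(-0+0j), (0.39+0.33j), (0.39-0.33j)]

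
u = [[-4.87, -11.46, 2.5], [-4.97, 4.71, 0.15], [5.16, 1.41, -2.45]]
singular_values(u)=[13.44, 7.81, 1.04]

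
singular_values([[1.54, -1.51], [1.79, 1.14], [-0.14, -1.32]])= [2.37, 2.3]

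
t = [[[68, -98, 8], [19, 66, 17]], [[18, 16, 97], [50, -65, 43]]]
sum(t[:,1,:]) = 130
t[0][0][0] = 68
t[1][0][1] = 16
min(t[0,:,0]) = 19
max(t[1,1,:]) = 50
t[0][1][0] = 19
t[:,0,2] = [8, 97]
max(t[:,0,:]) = 97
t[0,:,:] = [[68, -98, 8], [19, 66, 17]]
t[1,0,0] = 18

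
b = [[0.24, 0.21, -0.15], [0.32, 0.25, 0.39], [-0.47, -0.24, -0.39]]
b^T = [[0.24, 0.32, -0.47], [0.21, 0.25, -0.24], [-0.15, 0.39, -0.39]]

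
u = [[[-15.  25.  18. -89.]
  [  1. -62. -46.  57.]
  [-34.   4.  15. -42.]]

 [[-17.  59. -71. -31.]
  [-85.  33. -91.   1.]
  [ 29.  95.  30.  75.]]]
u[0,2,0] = -34.0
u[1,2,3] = 75.0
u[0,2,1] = 4.0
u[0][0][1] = 25.0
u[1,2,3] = 75.0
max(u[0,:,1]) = 25.0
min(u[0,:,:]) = -89.0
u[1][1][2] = -91.0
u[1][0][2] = -71.0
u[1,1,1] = 33.0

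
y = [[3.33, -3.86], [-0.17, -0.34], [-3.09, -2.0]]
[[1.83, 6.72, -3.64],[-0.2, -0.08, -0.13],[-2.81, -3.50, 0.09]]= y @ [[0.78, 1.45, -0.41], [0.2, -0.49, 0.59]]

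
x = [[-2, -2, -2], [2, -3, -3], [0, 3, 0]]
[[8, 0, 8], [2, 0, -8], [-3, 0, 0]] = x @[[-2, 0, -4], [-1, 0, 0], [-1, 0, 0]]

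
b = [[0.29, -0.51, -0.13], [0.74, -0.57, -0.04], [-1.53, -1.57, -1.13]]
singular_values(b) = [2.48, 1.09, 0.01]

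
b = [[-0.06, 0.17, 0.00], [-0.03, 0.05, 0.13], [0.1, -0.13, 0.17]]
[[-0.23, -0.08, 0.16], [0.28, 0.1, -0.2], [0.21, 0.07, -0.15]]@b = [[0.03,-0.06,0.02], [-0.04,0.08,-0.02], [-0.03,0.06,-0.02]]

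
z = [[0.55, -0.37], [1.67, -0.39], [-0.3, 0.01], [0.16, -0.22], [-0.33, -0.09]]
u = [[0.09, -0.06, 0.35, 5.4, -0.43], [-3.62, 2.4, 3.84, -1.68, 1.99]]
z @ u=[[1.39, -0.92, -1.23, 3.59, -0.97], [1.56, -1.04, -0.91, 9.67, -1.49], [-0.06, 0.04, -0.07, -1.64, 0.15], [0.81, -0.54, -0.79, 1.23, -0.51], [0.3, -0.2, -0.46, -1.63, -0.04]]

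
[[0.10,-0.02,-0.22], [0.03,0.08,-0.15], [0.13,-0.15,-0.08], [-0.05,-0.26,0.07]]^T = [[0.10, 0.03, 0.13, -0.05], [-0.02, 0.08, -0.15, -0.26], [-0.22, -0.15, -0.08, 0.07]]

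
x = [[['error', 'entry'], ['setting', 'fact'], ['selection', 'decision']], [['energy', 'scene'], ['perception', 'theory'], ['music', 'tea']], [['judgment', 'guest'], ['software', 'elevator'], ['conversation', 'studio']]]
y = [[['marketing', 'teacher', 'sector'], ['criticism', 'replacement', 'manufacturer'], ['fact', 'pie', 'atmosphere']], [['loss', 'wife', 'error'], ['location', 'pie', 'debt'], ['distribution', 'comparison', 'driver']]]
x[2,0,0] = 'judgment'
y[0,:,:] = [['marketing', 'teacher', 'sector'], ['criticism', 'replacement', 'manufacturer'], ['fact', 'pie', 'atmosphere']]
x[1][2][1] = 'tea'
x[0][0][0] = 'error'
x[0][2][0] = 'selection'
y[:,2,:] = [['fact', 'pie', 'atmosphere'], ['distribution', 'comparison', 'driver']]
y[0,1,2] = 'manufacturer'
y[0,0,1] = 'teacher'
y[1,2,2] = 'driver'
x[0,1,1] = 'fact'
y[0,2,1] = 'pie'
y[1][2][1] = 'comparison'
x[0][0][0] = 'error'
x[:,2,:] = [['selection', 'decision'], ['music', 'tea'], ['conversation', 'studio']]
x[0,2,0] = 'selection'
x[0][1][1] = 'fact'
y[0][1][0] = 'criticism'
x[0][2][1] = 'decision'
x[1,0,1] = 'scene'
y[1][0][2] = 'error'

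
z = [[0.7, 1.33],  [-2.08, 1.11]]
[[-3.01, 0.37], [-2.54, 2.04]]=z @ [[0.01,-0.65], [-2.27,0.62]]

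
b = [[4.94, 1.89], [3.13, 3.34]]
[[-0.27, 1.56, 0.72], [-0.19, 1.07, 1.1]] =b@[[-0.05, 0.3, 0.03], [-0.01, 0.04, 0.30]]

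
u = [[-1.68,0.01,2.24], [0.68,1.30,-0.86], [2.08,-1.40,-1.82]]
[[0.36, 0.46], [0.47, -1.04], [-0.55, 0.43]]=u @ [[0.51, -0.16], [0.45, -0.66], [0.54, 0.09]]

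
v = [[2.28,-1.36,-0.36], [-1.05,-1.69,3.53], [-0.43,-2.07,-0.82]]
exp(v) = [[12.85, -2.36, -3.75],[-3.05, 0.31, 1.04],[0.17, -0.14, -0.24]]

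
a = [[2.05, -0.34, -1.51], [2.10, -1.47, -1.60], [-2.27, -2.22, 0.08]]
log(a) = [[(0.2+1.31j), (0.83-0.29j), (-0.35+0.93j)], [(0.76-1.45j), 0.42+2.91j, 0.08+0.74j], [-1.85+2.13j, 1.36+0.34j, (0.6+2.06j)]]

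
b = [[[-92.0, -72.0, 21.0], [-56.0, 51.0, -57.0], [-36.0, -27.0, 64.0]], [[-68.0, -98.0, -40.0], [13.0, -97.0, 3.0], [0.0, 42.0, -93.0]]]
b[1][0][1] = -98.0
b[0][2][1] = -27.0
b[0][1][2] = -57.0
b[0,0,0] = -92.0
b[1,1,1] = -97.0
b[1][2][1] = 42.0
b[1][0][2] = -40.0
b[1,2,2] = -93.0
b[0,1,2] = -57.0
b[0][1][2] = -57.0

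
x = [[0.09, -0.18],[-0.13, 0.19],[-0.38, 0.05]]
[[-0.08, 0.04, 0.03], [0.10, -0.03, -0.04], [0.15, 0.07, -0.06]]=x @ [[-0.36, -0.23, 0.15], [0.27, -0.31, -0.09]]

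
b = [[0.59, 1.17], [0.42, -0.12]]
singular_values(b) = [1.31, 0.43]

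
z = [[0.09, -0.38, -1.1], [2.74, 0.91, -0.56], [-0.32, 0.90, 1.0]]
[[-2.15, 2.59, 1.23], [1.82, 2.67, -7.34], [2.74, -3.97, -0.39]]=z @[[0.42,1.44,-2.97],  [1.61,-2.29,0.03],  [1.43,-1.45,-1.37]]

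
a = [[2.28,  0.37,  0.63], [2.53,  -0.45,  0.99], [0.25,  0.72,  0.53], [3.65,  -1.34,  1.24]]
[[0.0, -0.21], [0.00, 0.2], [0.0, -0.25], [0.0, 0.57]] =a @ [[-0.00, -0.07], [-0.00, -0.45], [0.0, 0.18]]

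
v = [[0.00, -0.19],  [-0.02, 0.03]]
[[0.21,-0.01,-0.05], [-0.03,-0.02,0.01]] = v @ [[-0.23,0.95,-0.18], [-1.12,0.04,0.26]]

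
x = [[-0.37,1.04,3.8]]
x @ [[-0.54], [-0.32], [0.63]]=[[2.26]]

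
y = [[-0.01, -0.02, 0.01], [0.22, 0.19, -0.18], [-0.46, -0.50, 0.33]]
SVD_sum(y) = [[-0.01, -0.02, 0.01], [0.21, 0.22, -0.15], [-0.46, -0.49, 0.34]] + [[0.00,-0.0,-0.00], [0.01,-0.03,-0.03], [0.01,-0.01,-0.01]] + [[0.00, -0.00, 0.00], [-0.00, 0.00, -0.0], [-0.0, 0.0, -0.0]]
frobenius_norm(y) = 0.83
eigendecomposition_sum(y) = [[-0.02, -0.02, 0.01], [0.22, 0.22, -0.17], [-0.47, -0.46, 0.35]] + [[0.01, -0.00, -0.00], [-0.00, 0.00, 0.00], [0.01, -0.00, -0.00]] + [[0.0, -0.00, -0.00], [0.00, -0.03, -0.01], [0.00, -0.04, -0.02]]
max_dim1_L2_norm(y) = 0.76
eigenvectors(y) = [[0.03,-0.74,0.08], [-0.43,0.28,0.56], [0.9,-0.62,0.83]]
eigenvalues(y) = [0.55, 0.01, -0.05]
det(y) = -0.00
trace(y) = 0.51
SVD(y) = [[-0.03, -0.11, -0.99],[0.41, -0.91, 0.09],[-0.91, -0.40, 0.07]] @ diag([0.8282341844199168, 0.04483593407459515, 0.004227856896085358]) @ [[0.62, 0.65, -0.45], [-0.28, 0.72, 0.64], [-0.74, 0.27, -0.62]]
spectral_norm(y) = 0.83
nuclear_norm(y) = 0.88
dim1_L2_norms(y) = [0.02, 0.34, 0.76]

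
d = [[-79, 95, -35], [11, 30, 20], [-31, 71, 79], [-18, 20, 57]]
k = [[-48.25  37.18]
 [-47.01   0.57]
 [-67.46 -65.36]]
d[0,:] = [-79, 95, -35]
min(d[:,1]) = 20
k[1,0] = -47.01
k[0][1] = 37.18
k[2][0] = -67.46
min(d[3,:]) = -18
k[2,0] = -67.46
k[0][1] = 37.18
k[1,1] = 0.57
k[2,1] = -65.36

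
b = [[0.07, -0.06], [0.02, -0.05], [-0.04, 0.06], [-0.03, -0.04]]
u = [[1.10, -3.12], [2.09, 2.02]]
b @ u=[[-0.05, -0.34],[-0.08, -0.16],[0.08, 0.25],[-0.12, 0.01]]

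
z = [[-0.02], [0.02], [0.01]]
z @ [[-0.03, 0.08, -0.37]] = [[0.0, -0.0, 0.01], [-0.00, 0.0, -0.01], [-0.00, 0.0, -0.00]]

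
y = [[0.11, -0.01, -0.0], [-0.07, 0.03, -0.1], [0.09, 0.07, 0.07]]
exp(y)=[[1.12, -0.01, 0.00], [-0.08, 1.03, -0.11], [0.10, 0.07, 1.07]]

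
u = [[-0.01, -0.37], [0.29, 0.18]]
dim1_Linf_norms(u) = [0.37, 0.29]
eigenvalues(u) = [(0.08+0.31j), (0.08-0.31j)]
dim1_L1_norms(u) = [0.38, 0.47]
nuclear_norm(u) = 0.68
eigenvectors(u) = [[0.75+0.00j, (0.75-0j)], [(-0.19-0.63j), -0.19+0.63j]]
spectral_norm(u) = 0.44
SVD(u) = [[0.76, -0.65],  [-0.65, -0.76]] @ diag([0.44384882486821625, 0.23769354358733322]) @ [[-0.44, -0.9],[-0.90, 0.44]]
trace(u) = 0.17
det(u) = 0.11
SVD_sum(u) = [[-0.15, -0.3],[0.13, 0.26]] + [[0.14, -0.07], [0.16, -0.08]]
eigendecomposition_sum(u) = [[-0.00+0.17j,-0.18+0.05j],[(0.14-0.04j),(0.09+0.14j)]] + [[(-0-0.17j), -0.19-0.05j], [(0.14+0.04j), (0.09-0.14j)]]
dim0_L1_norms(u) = [0.3, 0.55]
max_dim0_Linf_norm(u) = 0.37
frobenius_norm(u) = 0.50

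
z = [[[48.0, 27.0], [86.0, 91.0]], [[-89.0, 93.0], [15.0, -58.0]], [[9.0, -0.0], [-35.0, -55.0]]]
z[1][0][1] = 93.0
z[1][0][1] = 93.0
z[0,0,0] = 48.0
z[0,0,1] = 27.0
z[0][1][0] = 86.0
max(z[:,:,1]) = 93.0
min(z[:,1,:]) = -58.0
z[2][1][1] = -55.0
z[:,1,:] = [[86.0, 91.0], [15.0, -58.0], [-35.0, -55.0]]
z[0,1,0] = 86.0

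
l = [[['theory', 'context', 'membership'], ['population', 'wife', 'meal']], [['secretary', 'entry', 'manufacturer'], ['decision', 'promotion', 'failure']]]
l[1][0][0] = 'secretary'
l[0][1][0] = 'population'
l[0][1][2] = 'meal'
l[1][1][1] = 'promotion'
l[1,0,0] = 'secretary'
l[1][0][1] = 'entry'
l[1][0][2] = 'manufacturer'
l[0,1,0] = 'population'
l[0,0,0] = 'theory'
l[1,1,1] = 'promotion'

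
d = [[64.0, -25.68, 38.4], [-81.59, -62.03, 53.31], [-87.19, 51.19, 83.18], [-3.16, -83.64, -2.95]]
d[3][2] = -2.95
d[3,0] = -3.16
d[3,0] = -3.16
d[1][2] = 53.31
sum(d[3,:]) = -89.75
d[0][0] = 64.0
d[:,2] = [38.4, 53.31, 83.18, -2.95]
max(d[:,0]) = 64.0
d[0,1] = -25.68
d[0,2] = 38.4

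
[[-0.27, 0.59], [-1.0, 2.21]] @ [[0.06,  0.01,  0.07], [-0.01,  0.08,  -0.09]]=[[-0.02, 0.04, -0.07],[-0.08, 0.17, -0.27]]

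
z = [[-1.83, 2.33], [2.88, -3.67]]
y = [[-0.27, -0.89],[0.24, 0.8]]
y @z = [[-2.07, 2.64], [1.86, -2.38]]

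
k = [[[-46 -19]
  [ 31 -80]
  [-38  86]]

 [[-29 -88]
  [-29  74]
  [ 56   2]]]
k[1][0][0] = -29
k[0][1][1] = -80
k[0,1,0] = 31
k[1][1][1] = 74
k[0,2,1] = 86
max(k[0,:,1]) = 86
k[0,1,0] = 31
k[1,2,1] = 2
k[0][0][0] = -46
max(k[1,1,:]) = 74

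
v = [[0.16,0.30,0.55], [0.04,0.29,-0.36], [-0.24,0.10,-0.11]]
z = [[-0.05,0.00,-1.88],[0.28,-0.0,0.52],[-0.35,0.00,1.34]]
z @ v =[[0.44, -0.2, 0.18],[-0.08, 0.14, 0.10],[-0.38, 0.03, -0.34]]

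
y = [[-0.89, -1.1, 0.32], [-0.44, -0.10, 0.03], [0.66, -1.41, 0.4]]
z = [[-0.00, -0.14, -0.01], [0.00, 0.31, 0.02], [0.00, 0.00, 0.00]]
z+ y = [[-0.89, -1.24, 0.31],[-0.44, 0.21, 0.05],[0.66, -1.41, 0.4]]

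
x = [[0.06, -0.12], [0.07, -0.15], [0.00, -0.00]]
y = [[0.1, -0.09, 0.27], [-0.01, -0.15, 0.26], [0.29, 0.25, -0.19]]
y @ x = [[-0.0, 0.00], [-0.01, 0.02], [0.03, -0.07]]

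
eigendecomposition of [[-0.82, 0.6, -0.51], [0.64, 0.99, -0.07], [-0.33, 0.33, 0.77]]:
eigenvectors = [[-0.94+0.00j, -0.10-0.12j, (-0.1+0.12j)], [0.28+0.00j, -0.71+0.00j, -0.71-0.00j], [-0.21+0.00j, (-0.52+0.46j), (-0.52-0.46j)]]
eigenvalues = [(-1.11+0j), (1.03+0.15j), (1.03-0.15j)]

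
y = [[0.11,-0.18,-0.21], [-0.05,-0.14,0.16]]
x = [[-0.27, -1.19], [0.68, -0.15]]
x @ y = [[0.03,0.22,-0.13], [0.08,-0.10,-0.17]]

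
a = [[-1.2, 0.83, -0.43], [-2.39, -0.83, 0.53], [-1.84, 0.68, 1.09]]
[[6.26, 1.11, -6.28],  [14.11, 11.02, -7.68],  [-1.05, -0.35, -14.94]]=a @ [[-5.89, -3.46, 3.76],[-5.01, -5.18, -4.49],[-7.78, -2.93, -4.56]]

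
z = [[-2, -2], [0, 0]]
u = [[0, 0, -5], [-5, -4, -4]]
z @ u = [[10, 8, 18], [0, 0, 0]]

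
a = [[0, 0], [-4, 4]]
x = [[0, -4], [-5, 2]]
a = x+[[0, 4], [1, 2]]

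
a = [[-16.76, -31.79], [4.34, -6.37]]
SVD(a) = [[-0.99, -0.10], [-0.10, 0.99]] @ diag([36.12506246489532, 6.774515621608051]) @ [[0.45, 0.89], [0.89, -0.45]]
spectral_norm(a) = 36.13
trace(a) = -23.13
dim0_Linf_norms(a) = [16.76, 31.79]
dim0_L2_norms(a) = [17.31, 32.42]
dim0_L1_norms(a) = [21.1, 38.16]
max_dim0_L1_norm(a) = 38.16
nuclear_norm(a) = 42.90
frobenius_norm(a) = 36.75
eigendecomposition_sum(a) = [[(-8.38+2.42j), -15.90-17.45j], [(2.17+2.38j), -3.19+8.12j]] + [[-8.38-2.42j,(-15.9+17.45j)],[2.17-2.38j,-3.19-8.12j]]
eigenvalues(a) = [(-11.57+10.53j), (-11.57-10.53j)]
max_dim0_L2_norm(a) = 32.42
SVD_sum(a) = [[-16.13, -32.11], [-1.68, -3.34]] + [[-0.63, 0.32], [6.02, -3.03]]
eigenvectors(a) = [[(0.94+0j), 0.94-0.00j], [-0.15-0.31j, (-0.15+0.31j)]]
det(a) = 244.73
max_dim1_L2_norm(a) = 35.94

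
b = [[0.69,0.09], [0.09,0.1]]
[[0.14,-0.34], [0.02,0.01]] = b @ [[0.21,-0.57], [-0.01,0.57]]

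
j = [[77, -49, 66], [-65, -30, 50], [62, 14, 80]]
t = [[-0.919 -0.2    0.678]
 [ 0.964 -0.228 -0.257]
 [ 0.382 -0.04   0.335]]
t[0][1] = -0.2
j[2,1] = 14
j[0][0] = 77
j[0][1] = -49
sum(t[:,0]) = 0.42699999999999994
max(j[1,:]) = 50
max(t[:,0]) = 0.964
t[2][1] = -0.04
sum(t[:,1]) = -0.468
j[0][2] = 66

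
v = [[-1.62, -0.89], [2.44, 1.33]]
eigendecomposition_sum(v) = [[-2.53, -1.46], [4.01, 2.32]] + [[0.91,0.57], [-1.57,-0.99]]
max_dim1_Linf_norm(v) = 2.44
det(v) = 0.02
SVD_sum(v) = [[-1.62, -0.89], [2.44, 1.33]] + [[0.00, -0.0], [0.0, -0.0]]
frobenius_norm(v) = 3.34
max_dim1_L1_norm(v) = 3.77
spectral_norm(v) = 3.34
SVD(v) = [[-0.55, 0.83], [0.83, 0.55]] @ diag([3.337510158046147, 0.00509361745581958]) @ [[0.88, 0.48], [0.48, -0.88]]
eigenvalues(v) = [-0.21, -0.08]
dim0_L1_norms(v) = [4.06, 2.22]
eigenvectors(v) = [[-0.53, 0.5], [0.85, -0.87]]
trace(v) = -0.29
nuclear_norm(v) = 3.34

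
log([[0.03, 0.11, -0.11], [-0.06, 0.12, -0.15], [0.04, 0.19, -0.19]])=[[-3.02, 1.53, -0.6], [4.06, 0.20, -5.21], [5.11, 3.00, -7.34]]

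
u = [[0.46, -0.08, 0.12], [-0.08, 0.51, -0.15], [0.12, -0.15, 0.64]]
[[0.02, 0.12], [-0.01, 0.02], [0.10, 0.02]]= u@[[0.0, 0.27], [0.03, 0.07], [0.16, -0.01]]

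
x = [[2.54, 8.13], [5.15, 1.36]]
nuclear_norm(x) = 13.33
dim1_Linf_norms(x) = [8.13, 5.15]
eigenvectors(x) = [[0.81, -0.75], [0.59, 0.66]]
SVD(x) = [[-0.92, -0.4], [-0.4, 0.92]] @ diag([9.120259426667412, 4.2120622016162415]) @ [[-0.48, -0.88], [0.88, -0.48]]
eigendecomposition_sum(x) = [[4.61, 5.28], [3.35, 3.84]] + [[-2.07, 2.85], [1.8, -2.48]]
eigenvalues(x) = [8.45, -4.55]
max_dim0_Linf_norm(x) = 8.13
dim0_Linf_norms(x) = [5.15, 8.13]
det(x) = -38.42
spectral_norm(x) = 9.12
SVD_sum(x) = [[4.03,7.31],[1.77,3.22]] + [[-1.49, 0.82],[3.38, -1.86]]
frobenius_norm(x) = 10.05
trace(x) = 3.90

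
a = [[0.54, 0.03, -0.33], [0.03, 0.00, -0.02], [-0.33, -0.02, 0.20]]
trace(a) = 0.74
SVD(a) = [[-0.85,-0.30,0.43], [-0.05,-0.77,-0.64], [0.52,-0.57,0.64]] @ diag([0.7429611239794303, 0.002961123979430313, 3.2832067219502515e-17]) @ [[-0.85, -0.05, 0.52],[0.3, 0.77, 0.57],[0.43, -0.64, 0.64]]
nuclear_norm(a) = 0.75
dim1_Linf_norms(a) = [0.54, 0.03, 0.33]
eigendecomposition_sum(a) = [[0.54, 0.03, -0.33], [0.03, 0.00, -0.02], [-0.33, -0.02, 0.20]] + [[-0.00,0.0,-0.0], [0.0,-0.0,0.0], [-0.0,0.0,-0.00]] + [[-0.0, -0.0, -0.0], [-0.00, -0.00, -0.00], [-0.0, -0.00, -0.0]]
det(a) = -0.00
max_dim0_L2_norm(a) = 0.63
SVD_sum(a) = [[0.54, 0.03, -0.33], [0.03, 0.00, -0.02], [-0.33, -0.02, 0.20]] + [[-0.0,-0.0,-0.0], [-0.00,-0.0,-0.0], [-0.0,-0.00,-0.00]] + [[0.0,-0.00,0.0],[-0.00,0.00,-0.00],[0.0,-0.00,0.0]]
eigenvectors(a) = [[-0.85, -0.43, 0.30], [-0.05, 0.64, 0.77], [0.52, -0.64, 0.57]]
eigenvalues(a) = [0.74, -0.0, -0.0]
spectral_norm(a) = 0.74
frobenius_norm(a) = 0.74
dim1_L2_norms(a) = [0.63, 0.04, 0.39]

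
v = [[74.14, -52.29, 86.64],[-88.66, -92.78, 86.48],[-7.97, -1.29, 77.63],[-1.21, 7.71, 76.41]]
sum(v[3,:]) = 82.91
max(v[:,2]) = 86.64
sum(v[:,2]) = 327.15999999999997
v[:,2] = [86.64, 86.48, 77.63, 76.41]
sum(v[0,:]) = 108.49000000000001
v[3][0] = -1.21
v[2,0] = -7.97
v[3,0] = -1.21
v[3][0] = -1.21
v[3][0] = -1.21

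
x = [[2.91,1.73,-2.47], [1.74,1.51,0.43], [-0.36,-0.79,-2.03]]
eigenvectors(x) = [[0.85, 0.62, 0.53],[0.52, -0.77, -0.37],[-0.11, 0.19, 0.77]]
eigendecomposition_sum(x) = [[2.89, 2.08, -0.99], [1.75, 1.26, -0.6], [-0.38, -0.28, 0.13]] + [[0.0, -0.0, -0.0], [-0.00, 0.00, 0.00], [0.00, -0.0, -0.0]] + [[0.02, -0.35, -1.48], [-0.01, 0.24, 1.03], [0.02, -0.51, -2.16]]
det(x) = -0.04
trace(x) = 2.39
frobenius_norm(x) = 5.28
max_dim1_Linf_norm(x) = 2.91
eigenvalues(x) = [4.29, 0.0, -1.9]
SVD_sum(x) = [[3.04, 1.93, -2.09], [1.28, 0.81, -0.88], [0.28, 0.18, -0.19]] + [[-0.13, -0.2, -0.38],[0.46, 0.69, 1.31],[-0.64, -0.97, -1.83]] + [[0.00, -0.0, 0.0],[-0.0, 0.00, -0.0],[-0.0, 0.0, -0.0]]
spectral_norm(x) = 4.54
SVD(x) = [[-0.92, 0.17, -0.36],[-0.39, -0.57, 0.72],[-0.09, 0.80, 0.59]] @ diag([4.537760044882296, 2.7088420378919817, 0.0029306687039641005]) @ [[-0.73,-0.46,0.50], [-0.30,-0.45,-0.84], [-0.62,0.76,-0.19]]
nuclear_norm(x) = 7.25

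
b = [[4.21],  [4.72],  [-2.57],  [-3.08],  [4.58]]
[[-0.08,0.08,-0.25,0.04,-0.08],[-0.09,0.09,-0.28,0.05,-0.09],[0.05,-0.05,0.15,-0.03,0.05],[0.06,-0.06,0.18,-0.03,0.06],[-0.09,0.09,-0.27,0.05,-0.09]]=b@[[-0.02, 0.02, -0.06, 0.01, -0.02]]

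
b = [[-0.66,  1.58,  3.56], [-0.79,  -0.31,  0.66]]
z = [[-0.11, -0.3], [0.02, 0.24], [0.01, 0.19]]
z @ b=[[0.31, -0.08, -0.59], [-0.2, -0.04, 0.23], [-0.16, -0.04, 0.16]]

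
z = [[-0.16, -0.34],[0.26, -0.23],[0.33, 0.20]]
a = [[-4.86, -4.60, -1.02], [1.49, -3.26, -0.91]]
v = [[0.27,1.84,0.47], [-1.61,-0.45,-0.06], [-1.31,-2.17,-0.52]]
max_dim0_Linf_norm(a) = 4.86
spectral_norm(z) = 0.52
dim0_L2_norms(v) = [2.09, 2.88, 0.7]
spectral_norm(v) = 3.36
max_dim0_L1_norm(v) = 4.46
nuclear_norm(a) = 10.32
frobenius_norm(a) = 7.71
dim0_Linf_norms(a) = [4.86, 4.6, 1.02]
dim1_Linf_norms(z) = [0.34, 0.26, 0.33]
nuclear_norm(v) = 4.73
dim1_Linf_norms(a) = [4.86, 3.26]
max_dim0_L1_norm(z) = 0.77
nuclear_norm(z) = 0.90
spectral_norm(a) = 6.93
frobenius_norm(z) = 0.64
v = z @ a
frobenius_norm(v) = 3.63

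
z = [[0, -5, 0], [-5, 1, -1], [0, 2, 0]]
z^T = [[0, -5, 0], [-5, 1, 2], [0, -1, 0]]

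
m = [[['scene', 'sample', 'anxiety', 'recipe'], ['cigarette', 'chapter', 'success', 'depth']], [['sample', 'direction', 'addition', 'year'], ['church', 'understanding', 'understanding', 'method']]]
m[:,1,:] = [['cigarette', 'chapter', 'success', 'depth'], ['church', 'understanding', 'understanding', 'method']]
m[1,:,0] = ['sample', 'church']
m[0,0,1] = 'sample'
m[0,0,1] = 'sample'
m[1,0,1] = 'direction'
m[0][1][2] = 'success'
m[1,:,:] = [['sample', 'direction', 'addition', 'year'], ['church', 'understanding', 'understanding', 'method']]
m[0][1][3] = 'depth'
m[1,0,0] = 'sample'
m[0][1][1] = 'chapter'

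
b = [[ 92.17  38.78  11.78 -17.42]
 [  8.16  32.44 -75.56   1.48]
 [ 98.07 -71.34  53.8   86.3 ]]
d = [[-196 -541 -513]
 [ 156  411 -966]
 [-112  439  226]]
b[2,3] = 86.3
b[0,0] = 92.17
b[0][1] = 38.78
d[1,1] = 411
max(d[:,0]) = 156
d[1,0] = 156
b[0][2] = 11.78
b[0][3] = -17.42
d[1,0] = 156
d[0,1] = -541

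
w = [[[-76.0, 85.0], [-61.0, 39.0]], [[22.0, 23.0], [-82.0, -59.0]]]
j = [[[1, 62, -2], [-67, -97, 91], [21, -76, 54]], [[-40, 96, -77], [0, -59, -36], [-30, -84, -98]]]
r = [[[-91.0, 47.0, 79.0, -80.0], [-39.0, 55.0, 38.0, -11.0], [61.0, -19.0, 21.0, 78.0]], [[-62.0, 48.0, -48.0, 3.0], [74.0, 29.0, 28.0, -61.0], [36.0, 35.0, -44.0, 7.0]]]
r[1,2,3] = 7.0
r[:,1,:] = [[-39.0, 55.0, 38.0, -11.0], [74.0, 29.0, 28.0, -61.0]]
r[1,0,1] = 48.0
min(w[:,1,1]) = -59.0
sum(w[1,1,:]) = -141.0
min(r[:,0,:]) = -91.0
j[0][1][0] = -67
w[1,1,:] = [-82.0, -59.0]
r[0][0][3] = -80.0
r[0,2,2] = 21.0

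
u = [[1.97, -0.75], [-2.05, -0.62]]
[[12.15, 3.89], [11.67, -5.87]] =u @ [[-0.44, 2.47], [-17.36, 1.30]]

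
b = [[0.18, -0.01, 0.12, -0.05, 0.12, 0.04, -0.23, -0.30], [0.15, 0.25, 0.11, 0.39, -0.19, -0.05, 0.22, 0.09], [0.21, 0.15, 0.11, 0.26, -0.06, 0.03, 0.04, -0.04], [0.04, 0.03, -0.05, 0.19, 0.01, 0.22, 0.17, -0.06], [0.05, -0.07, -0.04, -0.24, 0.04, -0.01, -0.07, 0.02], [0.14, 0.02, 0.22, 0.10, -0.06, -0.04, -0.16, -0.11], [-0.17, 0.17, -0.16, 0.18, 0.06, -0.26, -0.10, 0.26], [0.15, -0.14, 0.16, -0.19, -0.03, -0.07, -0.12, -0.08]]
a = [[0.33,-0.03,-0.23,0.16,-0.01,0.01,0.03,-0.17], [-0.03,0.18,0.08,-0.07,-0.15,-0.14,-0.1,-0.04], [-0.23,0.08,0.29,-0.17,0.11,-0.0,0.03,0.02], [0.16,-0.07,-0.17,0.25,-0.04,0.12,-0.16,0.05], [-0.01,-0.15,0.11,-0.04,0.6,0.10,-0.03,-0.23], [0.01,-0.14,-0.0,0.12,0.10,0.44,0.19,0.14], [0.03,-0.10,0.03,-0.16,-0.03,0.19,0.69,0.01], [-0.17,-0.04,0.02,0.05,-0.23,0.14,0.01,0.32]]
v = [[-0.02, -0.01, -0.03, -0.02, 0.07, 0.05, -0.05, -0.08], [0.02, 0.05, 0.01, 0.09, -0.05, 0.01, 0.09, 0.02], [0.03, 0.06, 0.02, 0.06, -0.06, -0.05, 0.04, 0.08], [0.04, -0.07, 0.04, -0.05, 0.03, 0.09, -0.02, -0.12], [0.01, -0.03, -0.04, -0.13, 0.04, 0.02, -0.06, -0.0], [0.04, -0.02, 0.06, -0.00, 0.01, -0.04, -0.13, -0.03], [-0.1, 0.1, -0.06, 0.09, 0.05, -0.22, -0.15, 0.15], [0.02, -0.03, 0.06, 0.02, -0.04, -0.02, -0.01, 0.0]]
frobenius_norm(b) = 1.19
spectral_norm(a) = 0.86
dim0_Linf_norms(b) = [0.21, 0.25, 0.22, 0.39, 0.19, 0.26, 0.23, 0.3]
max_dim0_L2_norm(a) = 0.74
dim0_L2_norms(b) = [0.42, 0.37, 0.38, 0.63, 0.25, 0.36, 0.43, 0.44]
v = a @ b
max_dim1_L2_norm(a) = 0.74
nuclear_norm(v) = 1.03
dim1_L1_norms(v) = [0.33, 0.34, 0.4, 0.46, 0.33, 0.33, 0.92, 0.2]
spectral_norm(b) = 0.80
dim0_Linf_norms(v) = [0.1, 0.1, 0.06, 0.13, 0.07, 0.22, 0.15, 0.15]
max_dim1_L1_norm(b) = 1.45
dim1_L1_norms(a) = [0.97, 0.79, 0.93, 1.02, 1.27, 1.14, 1.24, 0.98]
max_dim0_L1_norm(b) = 1.6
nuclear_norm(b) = 2.50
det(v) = 0.00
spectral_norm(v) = 0.40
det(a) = -0.00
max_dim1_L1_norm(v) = 0.92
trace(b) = 0.55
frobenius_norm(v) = 0.53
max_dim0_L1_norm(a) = 1.27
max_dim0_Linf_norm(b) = 0.39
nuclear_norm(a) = 3.10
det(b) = -0.00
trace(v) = -0.15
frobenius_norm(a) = 1.48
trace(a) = 3.10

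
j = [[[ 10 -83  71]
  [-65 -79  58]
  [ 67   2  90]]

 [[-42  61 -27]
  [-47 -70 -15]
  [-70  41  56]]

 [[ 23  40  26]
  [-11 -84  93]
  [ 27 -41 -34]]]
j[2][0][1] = 40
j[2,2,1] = -41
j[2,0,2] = 26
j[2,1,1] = -84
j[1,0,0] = -42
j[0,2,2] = 90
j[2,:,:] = [[23, 40, 26], [-11, -84, 93], [27, -41, -34]]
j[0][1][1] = -79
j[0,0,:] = [10, -83, 71]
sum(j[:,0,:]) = 79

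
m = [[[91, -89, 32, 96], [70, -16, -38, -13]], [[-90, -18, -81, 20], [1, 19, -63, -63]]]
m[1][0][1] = -18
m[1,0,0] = -90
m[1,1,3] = -63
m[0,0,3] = 96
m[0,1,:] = [70, -16, -38, -13]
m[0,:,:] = [[91, -89, 32, 96], [70, -16, -38, -13]]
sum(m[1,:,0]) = -89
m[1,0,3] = 20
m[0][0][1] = -89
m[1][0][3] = 20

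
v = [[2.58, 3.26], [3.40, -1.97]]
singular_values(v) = [4.35, 3.72]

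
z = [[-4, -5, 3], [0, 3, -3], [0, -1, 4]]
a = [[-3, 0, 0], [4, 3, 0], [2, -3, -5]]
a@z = [[12, 15, -9], [-16, -11, 3], [-8, -14, -5]]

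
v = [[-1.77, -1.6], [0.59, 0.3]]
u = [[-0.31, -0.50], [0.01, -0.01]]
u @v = [[0.25, 0.35], [-0.02, -0.02]]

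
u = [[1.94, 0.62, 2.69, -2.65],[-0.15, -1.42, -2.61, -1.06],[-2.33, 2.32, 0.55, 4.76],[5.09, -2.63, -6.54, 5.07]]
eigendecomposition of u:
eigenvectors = [[0.22-0.22j,0.22+0.22j,0.01+0.09j,(0.01-0.09j)],[-0.13-0.21j,-0.13+0.21j,-0.70+0.00j,(-0.7-0j)],[(-0.11+0.6j),(-0.11-0.6j),(0.55+0.11j),(0.55-0.11j)],[-0.68+0.00j,(-0.68-0j),(0.41+0.13j),(0.41-0.13j)]]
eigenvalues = [(1.83+6.55j), (1.83-6.55j), (1.24+0.61j), (1.24-0.61j)]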